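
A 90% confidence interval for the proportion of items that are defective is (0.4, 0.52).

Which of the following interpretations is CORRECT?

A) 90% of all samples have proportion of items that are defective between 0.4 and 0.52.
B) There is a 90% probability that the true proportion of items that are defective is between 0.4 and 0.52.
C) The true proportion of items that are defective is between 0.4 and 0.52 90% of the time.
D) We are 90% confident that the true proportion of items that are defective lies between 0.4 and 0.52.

A confidence interval represents our confidence in the procedure, not a probability statement about the parameter.

Key concept: If we repeated this sampling process many times and computed a 90% CI each time, about 90% of those intervals would contain the true population parameter.

For this specific interval (0.4, 0.52):
- Midpoint (point estimate): 0.46
- Margin of error: 0.06

The correct interpretation is the one stating confidence that the true parameter lies in the interval — option D.

D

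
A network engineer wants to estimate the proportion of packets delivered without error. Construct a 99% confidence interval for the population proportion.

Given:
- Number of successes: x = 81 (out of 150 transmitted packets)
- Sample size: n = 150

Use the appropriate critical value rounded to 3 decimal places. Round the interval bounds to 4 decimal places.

Sample proportion: p̂ = 81/150 = 0.540000

Check conditions for normal approximation:
  np̂ = 81 ≥ 10 ✓
  n(1-p̂) = 69 ≥ 10 ✓

The sample is large enough, so use a z-interval (normal approximation) for the proportion.

For 99% confidence, z* = 2.576 (from standard normal table)

Standard error: SE = √(p̂(1-p̂)/n) = √(0.540000×0.460000/150) = 0.04069398

Margin of error: E = z* × SE = 2.576 × 0.04069398 = 0.104828

Z-interval: p̂ ± E = 0.540000 ± 0.104828 = (0.435172, 0.644828)

Rounded to 4 decimal places:

(0.4352, 0.6448)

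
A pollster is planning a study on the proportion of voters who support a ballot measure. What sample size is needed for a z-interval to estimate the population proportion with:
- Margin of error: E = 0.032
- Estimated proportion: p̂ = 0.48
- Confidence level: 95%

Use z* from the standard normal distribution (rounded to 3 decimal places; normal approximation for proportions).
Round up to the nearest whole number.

Using z* for proportion z-interval (normal approximation).

For 95% confidence, z* = 1.96 (from standard normal table)

Sample size formula for proportion z-interval: n = z*²p̂(1-p̂)/E²

n = 1.96² × 0.48 × 0.52 / 0.032²
  = 3.8416 × 0.2496 / 0.001024
  = 936.3900

Round up to the nearest whole number: n = 937

937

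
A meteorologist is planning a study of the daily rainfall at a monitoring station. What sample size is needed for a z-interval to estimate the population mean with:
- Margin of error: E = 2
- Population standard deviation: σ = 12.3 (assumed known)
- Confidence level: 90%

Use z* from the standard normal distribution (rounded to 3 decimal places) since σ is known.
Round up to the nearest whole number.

Using z* since population σ is known (z-interval formula).

For 90% confidence, z* = 1.645 (from standard normal table)

Sample size formula for z-interval: n = (z*σ/E)²

n = (1.645 × 12.3 / 2)²
  = (10.116750)²
  = 102.3486

Round up to the nearest whole number: n = 103

103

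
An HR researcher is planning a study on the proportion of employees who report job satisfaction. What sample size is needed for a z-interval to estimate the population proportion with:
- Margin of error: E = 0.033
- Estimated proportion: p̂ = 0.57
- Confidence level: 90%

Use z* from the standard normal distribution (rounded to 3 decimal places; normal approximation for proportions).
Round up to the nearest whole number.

Using z* for proportion z-interval (normal approximation).

For 90% confidence, z* = 1.645 (from standard normal table)

Sample size formula for proportion z-interval: n = z*²p̂(1-p̂)/E²

n = 1.645² × 0.57 × 0.43 / 0.033²
  = 2.706025 × 0.2451 / 0.001089
  = 609.0420

Round up to the nearest whole number: n = 610

610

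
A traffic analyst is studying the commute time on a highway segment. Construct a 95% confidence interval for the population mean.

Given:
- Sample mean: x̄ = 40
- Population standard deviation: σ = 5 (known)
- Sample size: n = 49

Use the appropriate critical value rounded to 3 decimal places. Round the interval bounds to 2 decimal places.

The population standard deviation σ is known, so use a z-interval (standard normal critical value).

For 95% confidence, z* = 1.96 (from standard normal table)

Standard error: SE = σ/√n = 5/√49 = 0.714286

Margin of error: E = z* × SE = 1.96 × 0.714286 = 1.4000

Z-interval: x̄ ± E = 40 ± 1.4000 = (38.6000, 41.4000)

Rounded to 2 decimal places:

(38.60, 41.40)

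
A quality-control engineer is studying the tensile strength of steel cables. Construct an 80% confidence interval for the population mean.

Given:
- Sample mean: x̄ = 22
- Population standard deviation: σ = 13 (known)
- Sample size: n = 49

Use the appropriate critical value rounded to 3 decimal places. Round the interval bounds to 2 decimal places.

The population standard deviation σ is known, so use a z-interval (standard normal critical value).

For 80% confidence, z* = 1.282 (from standard normal table)

Standard error: SE = σ/√n = 13/√49 = 1.857143

Margin of error: E = z* × SE = 1.282 × 1.857143 = 2.3809

Z-interval: x̄ ± E = 22 ± 2.3809 = (19.6191, 24.3809)

Rounded to 2 decimal places:

(19.62, 24.38)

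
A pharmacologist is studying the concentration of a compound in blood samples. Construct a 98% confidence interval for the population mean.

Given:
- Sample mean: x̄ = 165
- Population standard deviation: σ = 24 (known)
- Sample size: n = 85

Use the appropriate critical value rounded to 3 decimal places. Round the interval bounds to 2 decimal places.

The population standard deviation σ is known, so use a z-interval (standard normal critical value).

For 98% confidence, z* = 2.326 (from standard normal table)

Standard error: SE = σ/√n = 24/√85 = 2.6031655

Margin of error: E = z* × SE = 2.326 × 2.6031655 = 6.05496

Z-interval: x̄ ± E = 165 ± 6.05496 = (158.94504, 171.05496)

Rounded to 2 decimal places:

(158.95, 171.05)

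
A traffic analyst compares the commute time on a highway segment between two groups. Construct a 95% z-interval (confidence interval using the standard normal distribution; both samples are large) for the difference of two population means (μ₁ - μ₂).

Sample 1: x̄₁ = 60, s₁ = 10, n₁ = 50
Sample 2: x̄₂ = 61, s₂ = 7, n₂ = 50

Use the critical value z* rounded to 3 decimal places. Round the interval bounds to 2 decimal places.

Both samples are large (n₁ = 50 ≥ 30, n₂ = 50 ≥ 30), so a z-interval for the difference of means applies.

Point estimate: x̄₁ - x̄₂ = 60 - 61 = -1

Standard error: SE = √(s₁²/n₁ + s₂²/n₂)
= √(10²/50 + 7²/50)
= √(2.000000 + 0.980000)
= 1.726268

For 95% confidence, z* = 1.96 (from standard normal table)
Margin of error: E = z* × SE = 1.96 × 1.726268 = 3.3835

Z-interval: (x̄₁ - x̄₂) ± E = -1 ± 3.3835 = (-4.3835, 2.3835)

Rounded to 2 decimal places:

(-4.38, 2.38)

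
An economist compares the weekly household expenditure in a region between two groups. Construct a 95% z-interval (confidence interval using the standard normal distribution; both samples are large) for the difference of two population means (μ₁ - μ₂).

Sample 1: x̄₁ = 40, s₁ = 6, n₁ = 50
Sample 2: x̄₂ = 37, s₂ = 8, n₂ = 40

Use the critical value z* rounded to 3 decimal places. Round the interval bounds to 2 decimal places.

Both samples are large (n₁ = 50 ≥ 30, n₂ = 40 ≥ 30), so a z-interval for the difference of means applies.

Point estimate: x̄₁ - x̄₂ = 40 - 37 = 3

Standard error: SE = √(s₁²/n₁ + s₂²/n₂)
= √(6²/50 + 8²/40)
= √(0.720000 + 1.600000)
= 1.523155

For 95% confidence, z* = 1.96 (from standard normal table)
Margin of error: E = z* × SE = 1.96 × 1.523155 = 2.9854

Z-interval: (x̄₁ - x̄₂) ± E = 3 ± 2.9854 = (0.0146, 5.9854)

Rounded to 2 decimal places:

(0.01, 5.99)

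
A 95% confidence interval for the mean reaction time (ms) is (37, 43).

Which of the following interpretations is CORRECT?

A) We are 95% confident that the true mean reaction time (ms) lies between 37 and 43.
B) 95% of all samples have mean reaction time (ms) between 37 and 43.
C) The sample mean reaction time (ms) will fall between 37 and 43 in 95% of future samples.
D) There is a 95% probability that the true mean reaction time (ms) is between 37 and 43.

A confidence interval represents our confidence in the procedure, not a probability statement about the parameter.

Key concept: If we repeated this sampling process many times and computed a 95% CI each time, about 95% of those intervals would contain the true population parameter.

For this specific interval (37, 43):
- Midpoint (point estimate): 40
- Margin of error: 3

The correct interpretation is the one stating confidence that the true parameter lies in the interval — option A.

A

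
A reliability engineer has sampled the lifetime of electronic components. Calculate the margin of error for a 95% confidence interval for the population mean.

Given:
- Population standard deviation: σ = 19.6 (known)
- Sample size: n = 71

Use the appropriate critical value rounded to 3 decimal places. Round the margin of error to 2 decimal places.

The population standard deviation σ is known, so use the z-interval margin of error formula.

For 95% confidence, z* = 1.96 (from standard normal table)

Margin of error formula for z-interval: E = z* × σ/√n

E = 1.96 × 19.6/√71
  = 1.96 × 2.326092
  = 4.5591

Rounded to 2 decimal places:

4.56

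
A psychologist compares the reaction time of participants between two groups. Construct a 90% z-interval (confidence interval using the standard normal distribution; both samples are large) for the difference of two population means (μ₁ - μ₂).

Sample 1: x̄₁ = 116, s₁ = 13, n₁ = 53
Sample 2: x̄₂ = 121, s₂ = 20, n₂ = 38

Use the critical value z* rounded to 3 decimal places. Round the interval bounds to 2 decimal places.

Both samples are large (n₁ = 53 ≥ 30, n₂ = 38 ≥ 30), so a z-interval for the difference of means applies.

Point estimate: x̄₁ - x̄₂ = 116 - 121 = -5

Standard error: SE = √(s₁²/n₁ + s₂²/n₂)
= √(13²/53 + 20²/38)
= √(3.188679 + 10.526316)
= 3.703376

For 90% confidence, z* = 1.645 (from standard normal table)
Margin of error: E = z* × SE = 1.645 × 3.703376 = 6.0921

Z-interval: (x̄₁ - x̄₂) ± E = -5 ± 6.0921 = (-11.0921, 1.0921)

Rounded to 2 decimal places:

(-11.09, 1.09)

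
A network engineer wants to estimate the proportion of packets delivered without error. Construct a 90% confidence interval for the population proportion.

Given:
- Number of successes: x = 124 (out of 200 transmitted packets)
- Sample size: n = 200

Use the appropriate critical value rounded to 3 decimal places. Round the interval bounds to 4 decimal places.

Sample proportion: p̂ = 124/200 = 0.620000

Check conditions for normal approximation:
  np̂ = 124 ≥ 10 ✓
  n(1-p̂) = 76 ≥ 10 ✓

The sample is large enough, so use a z-interval (normal approximation) for the proportion.

For 90% confidence, z* = 1.645 (from standard normal table)

Standard error: SE = √(p̂(1-p̂)/n) = √(0.620000×0.380000/200) = 0.03432200

Margin of error: E = z* × SE = 1.645 × 0.03432200 = 0.056460

Z-interval: p̂ ± E = 0.620000 ± 0.056460 = (0.563540, 0.676460)

Rounded to 4 decimal places:

(0.5635, 0.6765)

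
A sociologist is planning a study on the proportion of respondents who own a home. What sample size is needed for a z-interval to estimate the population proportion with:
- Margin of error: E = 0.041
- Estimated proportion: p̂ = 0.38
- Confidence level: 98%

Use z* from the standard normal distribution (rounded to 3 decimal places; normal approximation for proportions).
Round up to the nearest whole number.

Using z* for proportion z-interval (normal approximation).

For 98% confidence, z* = 2.326 (from standard normal table)

Sample size formula for proportion z-interval: n = z*²p̂(1-p̂)/E²

n = 2.326² × 0.38 × 0.62 / 0.041²
  = 5.410276 × 0.2356 / 0.001681
  = 758.2754

Round up to the nearest whole number: n = 759

759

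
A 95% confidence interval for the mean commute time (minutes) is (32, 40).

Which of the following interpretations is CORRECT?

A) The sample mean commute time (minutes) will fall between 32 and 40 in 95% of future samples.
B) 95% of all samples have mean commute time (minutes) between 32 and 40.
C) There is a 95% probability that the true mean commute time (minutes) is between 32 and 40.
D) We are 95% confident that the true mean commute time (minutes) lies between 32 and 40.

A confidence interval represents our confidence in the procedure, not a probability statement about the parameter.

Key concept: If we repeated this sampling process many times and computed a 95% CI each time, about 95% of those intervals would contain the true population parameter.

For this specific interval (32, 40):
- Midpoint (point estimate): 36
- Margin of error: 4

The correct interpretation is the one stating confidence that the true parameter lies in the interval — option D.

D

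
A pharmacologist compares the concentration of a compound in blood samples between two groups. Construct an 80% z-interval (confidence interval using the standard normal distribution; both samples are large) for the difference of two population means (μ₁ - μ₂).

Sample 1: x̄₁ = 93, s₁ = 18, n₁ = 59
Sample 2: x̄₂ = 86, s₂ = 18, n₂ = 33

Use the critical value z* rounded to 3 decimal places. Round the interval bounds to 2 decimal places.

Both samples are large (n₁ = 59 ≥ 30, n₂ = 33 ≥ 30), so a z-interval for the difference of means applies.

Point estimate: x̄₁ - x̄₂ = 93 - 86 = 7

Standard error: SE = √(s₁²/n₁ + s₂²/n₂)
= √(18²/59 + 18²/33)
= √(5.491525 + 9.818182)
= 3.912762

For 80% confidence, z* = 1.282 (from standard normal table)
Margin of error: E = z* × SE = 1.282 × 3.912762 = 5.0162

Z-interval: (x̄₁ - x̄₂) ± E = 7 ± 5.0162 = (1.9838, 12.0162)

Rounded to 2 decimal places:

(1.98, 12.02)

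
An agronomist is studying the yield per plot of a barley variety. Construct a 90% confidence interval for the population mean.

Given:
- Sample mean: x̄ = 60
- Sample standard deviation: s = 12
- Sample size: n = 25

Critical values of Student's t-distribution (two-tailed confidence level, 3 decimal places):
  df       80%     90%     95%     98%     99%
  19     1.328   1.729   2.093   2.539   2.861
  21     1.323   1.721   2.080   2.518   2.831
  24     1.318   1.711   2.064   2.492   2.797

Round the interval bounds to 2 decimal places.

The population standard deviation σ is unknown (only the sample standard deviation s is given), so use a t-interval with df = n - 1 = 25 - 1 = 24.

For 90% confidence with df = 24, t* = 1.711 (from t-table)

Standard error: SE = s/√n = 12/√25 = 2.400000

Margin of error: E = t* × SE = 1.711 × 2.400000 = 4.1064

T-interval: x̄ ± E = 60 ± 4.1064 = (55.8936, 64.1064)

Rounded to 2 decimal places:

(55.89, 64.11)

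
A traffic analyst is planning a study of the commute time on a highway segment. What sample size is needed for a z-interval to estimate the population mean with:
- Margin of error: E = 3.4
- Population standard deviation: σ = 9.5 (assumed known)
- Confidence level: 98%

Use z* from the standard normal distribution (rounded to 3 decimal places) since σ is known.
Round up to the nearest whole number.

Using z* since population σ is known (z-interval formula).

For 98% confidence, z* = 2.326 (from standard normal table)

Sample size formula for z-interval: n = (z*σ/E)²

n = (2.326 × 9.5 / 3.4)²
  = (6.499118)²
  = 42.2385

Round up to the nearest whole number: n = 43

43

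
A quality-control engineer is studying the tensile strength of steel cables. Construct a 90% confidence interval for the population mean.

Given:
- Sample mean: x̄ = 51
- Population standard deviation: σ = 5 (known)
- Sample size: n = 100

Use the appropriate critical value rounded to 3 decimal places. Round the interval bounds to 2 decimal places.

The population standard deviation σ is known, so use a z-interval (standard normal critical value).

For 90% confidence, z* = 1.645 (from standard normal table)

Standard error: SE = σ/√n = 5/√100 = 0.500000

Margin of error: E = z* × SE = 1.645 × 0.500000 = 0.8225

Z-interval: x̄ ± E = 51 ± 0.8225 = (50.1775, 51.8225)

Rounded to 2 decimal places:

(50.18, 51.82)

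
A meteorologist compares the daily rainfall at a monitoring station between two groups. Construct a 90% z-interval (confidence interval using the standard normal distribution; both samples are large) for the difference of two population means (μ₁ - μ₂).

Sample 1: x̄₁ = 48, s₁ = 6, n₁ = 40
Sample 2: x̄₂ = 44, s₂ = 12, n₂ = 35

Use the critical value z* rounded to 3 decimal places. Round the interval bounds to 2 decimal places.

Both samples are large (n₁ = 40 ≥ 30, n₂ = 35 ≥ 30), so a z-interval for the difference of means applies.

Point estimate: x̄₁ - x̄₂ = 48 - 44 = 4

Standard error: SE = √(s₁²/n₁ + s₂²/n₂)
= √(6²/40 + 12²/35)
= √(0.900000 + 4.114286)
= 2.239260

For 90% confidence, z* = 1.645 (from standard normal table)
Margin of error: E = z* × SE = 1.645 × 2.239260 = 3.6836

Z-interval: (x̄₁ - x̄₂) ± E = 4 ± 3.6836 = (0.3164, 7.6836)

Rounded to 2 decimal places:

(0.32, 7.68)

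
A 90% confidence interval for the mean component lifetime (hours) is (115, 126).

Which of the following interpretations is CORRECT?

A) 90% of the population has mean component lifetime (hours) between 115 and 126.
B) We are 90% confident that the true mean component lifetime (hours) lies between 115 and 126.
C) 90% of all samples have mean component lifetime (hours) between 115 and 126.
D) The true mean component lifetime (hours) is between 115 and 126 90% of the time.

A confidence interval represents our confidence in the procedure, not a probability statement about the parameter.

Key concept: If we repeated this sampling process many times and computed a 90% CI each time, about 90% of those intervals would contain the true population parameter.

For this specific interval (115, 126):
- Midpoint (point estimate): 120.5
- Margin of error: 5.5

The correct interpretation is the one stating confidence that the true parameter lies in the interval — option B.

B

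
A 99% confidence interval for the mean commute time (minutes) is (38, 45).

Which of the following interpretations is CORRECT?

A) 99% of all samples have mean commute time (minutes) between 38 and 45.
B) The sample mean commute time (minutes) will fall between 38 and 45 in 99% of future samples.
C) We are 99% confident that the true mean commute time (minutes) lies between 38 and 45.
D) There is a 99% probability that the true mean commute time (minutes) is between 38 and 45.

A confidence interval represents our confidence in the procedure, not a probability statement about the parameter.

Key concept: If we repeated this sampling process many times and computed a 99% CI each time, about 99% of those intervals would contain the true population parameter.

For this specific interval (38, 45):
- Midpoint (point estimate): 41.5
- Margin of error: 3.5

The correct interpretation is the one stating confidence that the true parameter lies in the interval — option C.

C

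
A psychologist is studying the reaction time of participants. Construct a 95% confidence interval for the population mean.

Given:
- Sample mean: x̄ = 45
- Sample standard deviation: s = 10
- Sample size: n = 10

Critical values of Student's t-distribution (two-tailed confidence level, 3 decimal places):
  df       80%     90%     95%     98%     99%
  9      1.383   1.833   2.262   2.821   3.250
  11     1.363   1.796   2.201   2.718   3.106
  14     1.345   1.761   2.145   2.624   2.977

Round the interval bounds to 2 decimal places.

The population standard deviation σ is unknown (only the sample standard deviation s is given), so use a t-interval with df = n - 1 = 10 - 1 = 9.

For 95% confidence with df = 9, t* = 2.262 (from t-table)

Standard error: SE = s/√n = 10/√10 = 3.162278

Margin of error: E = t* × SE = 2.262 × 3.162278 = 7.1531

T-interval: x̄ ± E = 45 ± 7.1531 = (37.8469, 52.1531)

Rounded to 2 decimal places:

(37.85, 52.15)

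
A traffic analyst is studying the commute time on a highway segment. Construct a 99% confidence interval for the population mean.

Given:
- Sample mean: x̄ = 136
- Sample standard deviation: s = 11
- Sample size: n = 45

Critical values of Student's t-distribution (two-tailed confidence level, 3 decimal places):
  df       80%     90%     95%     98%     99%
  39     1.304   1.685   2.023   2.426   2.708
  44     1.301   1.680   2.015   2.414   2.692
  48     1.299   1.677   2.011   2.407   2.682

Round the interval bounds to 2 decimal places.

The population standard deviation σ is unknown (only the sample standard deviation s is given), so use a t-interval with df = n - 1 = 45 - 1 = 44.

For 99% confidence with df = 44, t* = 2.692 (from t-table)

Standard error: SE = s/√n = 11/√45 = 1.639783

Margin of error: E = t* × SE = 2.692 × 1.639783 = 4.4143

T-interval: x̄ ± E = 136 ± 4.4143 = (131.5857, 140.4143)

Rounded to 2 decimal places:

(131.59, 140.41)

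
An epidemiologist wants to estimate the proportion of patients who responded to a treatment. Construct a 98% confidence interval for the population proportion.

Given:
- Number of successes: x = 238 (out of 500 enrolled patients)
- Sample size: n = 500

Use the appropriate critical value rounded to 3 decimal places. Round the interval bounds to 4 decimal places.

Sample proportion: p̂ = 238/500 = 0.476000

Check conditions for normal approximation:
  np̂ = 238 ≥ 10 ✓
  n(1-p̂) = 262 ≥ 10 ✓

The sample is large enough, so use a z-interval (normal approximation) for the proportion.

For 98% confidence, z* = 2.326 (from standard normal table)

Standard error: SE = √(p̂(1-p̂)/n) = √(0.476000×0.524000/500) = 0.02233491

Margin of error: E = z* × SE = 2.326 × 0.02233491 = 0.051951

Z-interval: p̂ ± E = 0.476000 ± 0.051951 = (0.424049, 0.527951)

Rounded to 4 decimal places:

(0.4240, 0.5280)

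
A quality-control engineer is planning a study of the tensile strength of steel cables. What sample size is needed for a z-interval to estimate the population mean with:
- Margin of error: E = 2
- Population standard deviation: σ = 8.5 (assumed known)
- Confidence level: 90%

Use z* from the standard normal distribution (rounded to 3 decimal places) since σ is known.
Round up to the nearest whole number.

Using z* since population σ is known (z-interval formula).

For 90% confidence, z* = 1.645 (from standard normal table)

Sample size formula for z-interval: n = (z*σ/E)²

n = (1.645 × 8.5 / 2)²
  = (6.991250)²
  = 48.8776

Round up to the nearest whole number: n = 49

49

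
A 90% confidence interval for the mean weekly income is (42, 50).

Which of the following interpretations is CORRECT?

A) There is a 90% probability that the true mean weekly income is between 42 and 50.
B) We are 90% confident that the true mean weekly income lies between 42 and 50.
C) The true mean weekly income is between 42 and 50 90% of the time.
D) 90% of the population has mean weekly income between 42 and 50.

A confidence interval represents our confidence in the procedure, not a probability statement about the parameter.

Key concept: If we repeated this sampling process many times and computed a 90% CI each time, about 90% of those intervals would contain the true population parameter.

For this specific interval (42, 50):
- Midpoint (point estimate): 46
- Margin of error: 4

The correct interpretation is the one stating confidence that the true parameter lies in the interval — option B.

B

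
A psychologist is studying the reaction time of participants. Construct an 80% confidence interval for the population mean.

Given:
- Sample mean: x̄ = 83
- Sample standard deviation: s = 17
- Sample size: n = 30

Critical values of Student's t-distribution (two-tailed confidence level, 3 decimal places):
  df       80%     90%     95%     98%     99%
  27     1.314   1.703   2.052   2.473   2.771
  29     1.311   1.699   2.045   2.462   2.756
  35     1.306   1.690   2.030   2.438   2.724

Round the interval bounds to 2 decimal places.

The population standard deviation σ is unknown (only the sample standard deviation s is given), so use a t-interval with df = n - 1 = 30 - 1 = 29.

For 80% confidence with df = 29, t* = 1.311 (from t-table)

Standard error: SE = s/√n = 17/√30 = 3.103761

Margin of error: E = t* × SE = 1.311 × 3.103761 = 4.0690

T-interval: x̄ ± E = 83 ± 4.0690 = (78.9310, 87.0690)

Rounded to 2 decimal places:

(78.93, 87.07)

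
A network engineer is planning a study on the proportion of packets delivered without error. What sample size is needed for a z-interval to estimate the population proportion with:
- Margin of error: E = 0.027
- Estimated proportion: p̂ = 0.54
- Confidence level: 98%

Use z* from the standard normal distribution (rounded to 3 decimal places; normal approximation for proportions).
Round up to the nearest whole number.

Using z* for proportion z-interval (normal approximation).

For 98% confidence, z* = 2.326 (from standard normal table)

Sample size formula for proportion z-interval: n = z*²p̂(1-p̂)/E²

n = 2.326² × 0.54 × 0.46 / 0.027²
  = 5.410276 × 0.2484 / 0.000729
  = 1843.5015

Round up to the nearest whole number: n = 1844

1844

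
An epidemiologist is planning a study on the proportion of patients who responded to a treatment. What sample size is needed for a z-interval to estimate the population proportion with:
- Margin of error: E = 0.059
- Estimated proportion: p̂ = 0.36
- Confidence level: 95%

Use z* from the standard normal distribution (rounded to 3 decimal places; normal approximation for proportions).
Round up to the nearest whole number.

Using z* for proportion z-interval (normal approximation).

For 95% confidence, z* = 1.96 (from standard normal table)

Sample size formula for proportion z-interval: n = z*²p̂(1-p̂)/E²

n = 1.96² × 0.36 × 0.64 / 0.059²
  = 3.8416 × 0.2304 / 0.003481
  = 254.2673

Round up to the nearest whole number: n = 255

255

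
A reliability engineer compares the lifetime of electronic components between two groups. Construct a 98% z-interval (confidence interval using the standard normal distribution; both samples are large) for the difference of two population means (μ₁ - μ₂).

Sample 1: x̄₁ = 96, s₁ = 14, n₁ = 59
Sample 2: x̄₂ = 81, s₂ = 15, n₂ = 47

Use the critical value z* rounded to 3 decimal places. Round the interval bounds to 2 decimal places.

Both samples are large (n₁ = 59 ≥ 30, n₂ = 47 ≥ 30), so a z-interval for the difference of means applies.

Point estimate: x̄₁ - x̄₂ = 96 - 81 = 15

Standard error: SE = √(s₁²/n₁ + s₂²/n₂)
= √(14²/59 + 15²/47)
= √(3.322034 + 4.787234)
= 2.847678

For 98% confidence, z* = 2.326 (from standard normal table)
Margin of error: E = z* × SE = 2.326 × 2.847678 = 6.6237

Z-interval: (x̄₁ - x̄₂) ± E = 15 ± 6.6237 = (8.3763, 21.6237)

Rounded to 2 decimal places:

(8.38, 21.62)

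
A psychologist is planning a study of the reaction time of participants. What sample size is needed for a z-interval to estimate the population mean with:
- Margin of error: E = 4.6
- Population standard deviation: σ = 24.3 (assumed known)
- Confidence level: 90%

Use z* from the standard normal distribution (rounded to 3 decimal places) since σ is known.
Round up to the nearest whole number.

Using z* since population σ is known (z-interval formula).

For 90% confidence, z* = 1.645 (from standard normal table)

Sample size formula for z-interval: n = (z*σ/E)²

n = (1.645 × 24.3 / 4.6)²
  = (8.689891)²
  = 75.5142

Round up to the nearest whole number: n = 76

76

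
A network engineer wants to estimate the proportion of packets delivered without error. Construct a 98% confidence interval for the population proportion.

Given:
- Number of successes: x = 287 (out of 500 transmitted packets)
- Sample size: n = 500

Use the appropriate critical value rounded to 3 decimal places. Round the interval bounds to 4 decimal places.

Sample proportion: p̂ = 287/500 = 0.574000

Check conditions for normal approximation:
  np̂ = 287 ≥ 10 ✓
  n(1-p̂) = 213 ≥ 10 ✓

The sample is large enough, so use a z-interval (normal approximation) for the proportion.

For 98% confidence, z* = 2.326 (from standard normal table)

Standard error: SE = √(p̂(1-p̂)/n) = √(0.574000×0.426000/500) = 0.02211443

Margin of error: E = z* × SE = 2.326 × 0.02211443 = 0.051438

Z-interval: p̂ ± E = 0.574000 ± 0.051438 = (0.522562, 0.625438)

Rounded to 4 decimal places:

(0.5226, 0.6254)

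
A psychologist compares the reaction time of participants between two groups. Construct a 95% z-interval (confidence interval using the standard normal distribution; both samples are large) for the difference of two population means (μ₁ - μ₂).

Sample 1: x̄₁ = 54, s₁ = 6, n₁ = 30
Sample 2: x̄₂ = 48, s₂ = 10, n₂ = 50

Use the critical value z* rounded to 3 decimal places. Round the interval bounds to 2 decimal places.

Both samples are large (n₁ = 30 ≥ 30, n₂ = 50 ≥ 30), so a z-interval for the difference of means applies.

Point estimate: x̄₁ - x̄₂ = 54 - 48 = 6

Standard error: SE = √(s₁²/n₁ + s₂²/n₂)
= √(6²/30 + 10²/50)
= √(1.200000 + 2.000000)
= 1.788854

For 95% confidence, z* = 1.96 (from standard normal table)
Margin of error: E = z* × SE = 1.96 × 1.788854 = 3.5062

Z-interval: (x̄₁ - x̄₂) ± E = 6 ± 3.5062 = (2.4938, 9.5062)

Rounded to 2 decimal places:

(2.49, 9.51)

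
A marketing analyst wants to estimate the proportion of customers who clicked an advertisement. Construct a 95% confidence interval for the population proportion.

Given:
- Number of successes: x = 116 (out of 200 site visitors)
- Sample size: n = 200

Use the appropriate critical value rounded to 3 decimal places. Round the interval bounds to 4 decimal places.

Sample proportion: p̂ = 116/200 = 0.580000

Check conditions for normal approximation:
  np̂ = 116 ≥ 10 ✓
  n(1-p̂) = 84 ≥ 10 ✓

The sample is large enough, so use a z-interval (normal approximation) for the proportion.

For 95% confidence, z* = 1.96 (from standard normal table)

Standard error: SE = √(p̂(1-p̂)/n) = √(0.580000×0.420000/200) = 0.03489986

Margin of error: E = z* × SE = 1.96 × 0.03489986 = 0.068404

Z-interval: p̂ ± E = 0.580000 ± 0.068404 = (0.511596, 0.648404)

Rounded to 4 decimal places:

(0.5116, 0.6484)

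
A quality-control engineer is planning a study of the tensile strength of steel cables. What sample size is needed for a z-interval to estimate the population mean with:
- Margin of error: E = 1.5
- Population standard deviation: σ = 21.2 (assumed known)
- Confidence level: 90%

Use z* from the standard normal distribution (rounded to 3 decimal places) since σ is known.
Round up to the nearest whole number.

Using z* since population σ is known (z-interval formula).

For 90% confidence, z* = 1.645 (from standard normal table)

Sample size formula for z-interval: n = (z*σ/E)²

n = (1.645 × 21.2 / 1.5)²
  = (23.249333)²
  = 540.5315

Round up to the nearest whole number: n = 541

541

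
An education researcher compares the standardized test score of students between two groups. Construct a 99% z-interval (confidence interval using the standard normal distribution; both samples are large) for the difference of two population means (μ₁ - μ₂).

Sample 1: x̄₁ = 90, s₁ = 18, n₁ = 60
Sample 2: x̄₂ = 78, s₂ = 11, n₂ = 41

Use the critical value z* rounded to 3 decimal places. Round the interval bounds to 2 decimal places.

Both samples are large (n₁ = 60 ≥ 30, n₂ = 41 ≥ 30), so a z-interval for the difference of means applies.

Point estimate: x̄₁ - x̄₂ = 90 - 78 = 12

Standard error: SE = √(s₁²/n₁ + s₂²/n₂)
= √(18²/60 + 11²/41)
= √(5.400000 + 2.951220)
= 2.889848

For 99% confidence, z* = 2.576 (from standard normal table)
Margin of error: E = z* × SE = 2.576 × 2.889848 = 7.4442

Z-interval: (x̄₁ - x̄₂) ± E = 12 ± 7.4442 = (4.5558, 19.4442)

Rounded to 2 decimal places:

(4.56, 19.44)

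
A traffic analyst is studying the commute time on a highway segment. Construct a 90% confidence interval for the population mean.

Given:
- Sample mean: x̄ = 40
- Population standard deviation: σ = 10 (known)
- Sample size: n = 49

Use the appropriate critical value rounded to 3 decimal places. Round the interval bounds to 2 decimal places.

The population standard deviation σ is known, so use a z-interval (standard normal critical value).

For 90% confidence, z* = 1.645 (from standard normal table)

Standard error: SE = σ/√n = 10/√49 = 1.428571

Margin of error: E = z* × SE = 1.645 × 1.428571 = 2.3500

Z-interval: x̄ ± E = 40 ± 2.3500 = (37.6500, 42.3500)

Rounded to 2 decimal places:

(37.65, 42.35)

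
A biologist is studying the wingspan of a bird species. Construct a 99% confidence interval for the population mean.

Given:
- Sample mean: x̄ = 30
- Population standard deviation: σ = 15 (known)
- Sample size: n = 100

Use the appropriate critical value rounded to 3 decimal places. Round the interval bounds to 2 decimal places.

The population standard deviation σ is known, so use a z-interval (standard normal critical value).

For 99% confidence, z* = 2.576 (from standard normal table)

Standard error: SE = σ/√n = 15/√100 = 1.500000

Margin of error: E = z* × SE = 2.576 × 1.500000 = 3.8640

Z-interval: x̄ ± E = 30 ± 3.8640 = (26.1360, 33.8640)

Rounded to 2 decimal places:

(26.14, 33.86)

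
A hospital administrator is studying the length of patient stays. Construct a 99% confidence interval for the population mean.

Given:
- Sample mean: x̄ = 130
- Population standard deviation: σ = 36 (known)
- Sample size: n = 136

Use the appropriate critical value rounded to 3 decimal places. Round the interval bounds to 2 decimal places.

The population standard deviation σ is known, so use a z-interval (standard normal critical value).

For 99% confidence, z* = 2.576 (from standard normal table)

Standard error: SE = σ/√n = 36/√136 = 3.086975

Margin of error: E = z* × SE = 2.576 × 3.086975 = 7.9520

Z-interval: x̄ ± E = 130 ± 7.9520 = (122.0480, 137.9520)

Rounded to 2 decimal places:

(122.05, 137.95)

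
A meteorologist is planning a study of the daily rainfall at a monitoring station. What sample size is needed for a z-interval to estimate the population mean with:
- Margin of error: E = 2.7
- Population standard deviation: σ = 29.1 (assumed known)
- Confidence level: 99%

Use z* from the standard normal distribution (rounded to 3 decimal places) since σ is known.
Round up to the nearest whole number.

Using z* since population σ is known (z-interval formula).

For 99% confidence, z* = 2.576 (from standard normal table)

Sample size formula for z-interval: n = (z*σ/E)²

n = (2.576 × 29.1 / 2.7)²
  = (27.763556)²
  = 770.8150

Round up to the nearest whole number: n = 771

771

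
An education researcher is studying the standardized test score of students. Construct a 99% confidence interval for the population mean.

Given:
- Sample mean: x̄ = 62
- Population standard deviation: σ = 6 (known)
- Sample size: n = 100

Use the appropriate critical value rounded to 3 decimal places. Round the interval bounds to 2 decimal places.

The population standard deviation σ is known, so use a z-interval (standard normal critical value).

For 99% confidence, z* = 2.576 (from standard normal table)

Standard error: SE = σ/√n = 6/√100 = 0.600000

Margin of error: E = z* × SE = 2.576 × 0.600000 = 1.5456

Z-interval: x̄ ± E = 62 ± 1.5456 = (60.4544, 63.5456)

Rounded to 2 decimal places:

(60.45, 63.55)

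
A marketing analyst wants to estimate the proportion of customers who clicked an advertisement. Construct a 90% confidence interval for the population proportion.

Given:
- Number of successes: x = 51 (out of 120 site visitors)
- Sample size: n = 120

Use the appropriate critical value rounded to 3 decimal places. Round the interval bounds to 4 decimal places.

Sample proportion: p̂ = 51/120 = 0.425000

Check conditions for normal approximation:
  np̂ = 51 ≥ 10 ✓
  n(1-p̂) = 69 ≥ 10 ✓

The sample is large enough, so use a z-interval (normal approximation) for the proportion.

For 90% confidence, z* = 1.645 (from standard normal table)

Standard error: SE = √(p̂(1-p̂)/n) = √(0.425000×0.575000/120) = 0.04512714

Margin of error: E = z* × SE = 1.645 × 0.04512714 = 0.074234

Z-interval: p̂ ± E = 0.425000 ± 0.074234 = (0.350766, 0.499234)

Rounded to 4 decimal places:

(0.3508, 0.4992)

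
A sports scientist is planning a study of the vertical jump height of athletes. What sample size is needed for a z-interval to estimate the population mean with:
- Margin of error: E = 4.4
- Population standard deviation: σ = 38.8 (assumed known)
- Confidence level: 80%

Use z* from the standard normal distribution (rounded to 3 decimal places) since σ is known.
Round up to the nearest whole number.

Using z* since population σ is known (z-interval formula).

For 80% confidence, z* = 1.282 (from standard normal table)

Sample size formula for z-interval: n = (z*σ/E)²

n = (1.282 × 38.8 / 4.4)²
  = (11.304909)²
  = 127.8010

Round up to the nearest whole number: n = 128

128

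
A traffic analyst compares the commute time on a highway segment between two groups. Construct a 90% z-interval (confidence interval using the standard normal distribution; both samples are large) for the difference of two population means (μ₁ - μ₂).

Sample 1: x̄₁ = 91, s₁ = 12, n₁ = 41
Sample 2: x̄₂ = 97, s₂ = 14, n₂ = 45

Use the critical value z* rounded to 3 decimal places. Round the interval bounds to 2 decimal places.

Both samples are large (n₁ = 41 ≥ 30, n₂ = 45 ≥ 30), so a z-interval for the difference of means applies.

Point estimate: x̄₁ - x̄₂ = 91 - 97 = -6

Standard error: SE = √(s₁²/n₁ + s₂²/n₂)
= √(12²/41 + 14²/45)
= √(3.512195 + 4.355556)
= 2.804951

For 90% confidence, z* = 1.645 (from standard normal table)
Margin of error: E = z* × SE = 1.645 × 2.804951 = 4.6141

Z-interval: (x̄₁ - x̄₂) ± E = -6 ± 4.6141 = (-10.6141, -1.3859)

Rounded to 2 decimal places:

(-10.61, -1.39)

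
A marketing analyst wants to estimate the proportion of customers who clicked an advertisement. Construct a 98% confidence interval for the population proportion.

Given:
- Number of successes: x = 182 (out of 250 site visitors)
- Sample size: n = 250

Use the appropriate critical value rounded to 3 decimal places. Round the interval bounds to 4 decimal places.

Sample proportion: p̂ = 182/250 = 0.728000

Check conditions for normal approximation:
  np̂ = 182 ≥ 10 ✓
  n(1-p̂) = 68 ≥ 10 ✓

The sample is large enough, so use a z-interval (normal approximation) for the proportion.

For 98% confidence, z* = 2.326 (from standard normal table)

Standard error: SE = √(p̂(1-p̂)/n) = √(0.728000×0.272000/250) = 0.02814363

Margin of error: E = z* × SE = 2.326 × 0.02814363 = 0.065462

Z-interval: p̂ ± E = 0.728000 ± 0.065462 = (0.662538, 0.793462)

Rounded to 4 decimal places:

(0.6625, 0.7935)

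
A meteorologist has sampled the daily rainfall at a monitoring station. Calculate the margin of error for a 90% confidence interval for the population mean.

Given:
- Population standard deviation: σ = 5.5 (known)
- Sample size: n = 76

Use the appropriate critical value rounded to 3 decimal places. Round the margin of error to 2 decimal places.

The population standard deviation σ is known, so use the z-interval margin of error formula.

For 90% confidence, z* = 1.645 (from standard normal table)

Margin of error formula for z-interval: E = z* × σ/√n

E = 1.645 × 5.5/√76
  = 1.645 × 0.630893
  = 1.0378

Rounded to 2 decimal places:

1.04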